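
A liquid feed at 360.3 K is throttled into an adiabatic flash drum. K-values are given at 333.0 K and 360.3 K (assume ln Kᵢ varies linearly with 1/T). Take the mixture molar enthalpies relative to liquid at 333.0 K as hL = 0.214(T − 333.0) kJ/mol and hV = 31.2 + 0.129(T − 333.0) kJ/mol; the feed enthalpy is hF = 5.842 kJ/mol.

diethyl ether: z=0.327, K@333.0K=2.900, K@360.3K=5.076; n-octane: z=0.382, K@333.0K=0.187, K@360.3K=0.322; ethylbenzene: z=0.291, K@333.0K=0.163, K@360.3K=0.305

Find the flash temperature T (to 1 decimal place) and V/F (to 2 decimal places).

Adiabatic flash: solve Rachford–Rice at each trial T, then check hF = ψ·hV(T) + (1−ψ)·hL(T).
  T = 333.0 K: K = (2.900, 0.187, 0.163), RR gives ψ = 0.043, H_out = 1.339 kJ/mol
  T = 360.3 K: K = (5.076, 0.322, 0.305), RR gives ψ = 0.312, H_out = 14.852 kJ/mol
  T = 346.6 K: K = (3.875, 0.248, 0.225), RR gives ψ = 0.195, H_out = 8.773 kJ/mol
  T = 339.8 K: K = (3.362, 0.216, 0.192), RR gives ψ = 0.127, H_out = 5.337 kJ/mol
  T = 343.2 K: K = (3.612, 0.231, 0.208), RR gives ψ = 0.162, H_out = 7.108 kJ/mol
  T = 341.5 K: K = (3.485, 0.224, 0.200), RR gives ψ = 0.145, H_out = 6.237 kJ/mol
  T = 340.6 K: K = (3.420, 0.219, 0.196), RR gives ψ = 0.135, H_out = 5.764 kJ/mol
Linear interpolation between T = 340.6 (H_out = 5.764) and T = 341.5 (H_out = 6.237) on hF = 5.842 gives T ≈ 340.7 K, at which ψ = 0.14.

T = 340.7 K, V/F = 0.14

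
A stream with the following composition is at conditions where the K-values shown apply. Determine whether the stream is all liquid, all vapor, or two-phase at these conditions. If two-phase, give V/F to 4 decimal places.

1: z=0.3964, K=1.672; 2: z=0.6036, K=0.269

ΣzᵢKᵢ = 0.8251; Σzᵢ/Kᵢ = 2.4809.
Since ΣzᵢKᵢ < 1 the mixture is below its bubble point — single liquid phase.

all liquid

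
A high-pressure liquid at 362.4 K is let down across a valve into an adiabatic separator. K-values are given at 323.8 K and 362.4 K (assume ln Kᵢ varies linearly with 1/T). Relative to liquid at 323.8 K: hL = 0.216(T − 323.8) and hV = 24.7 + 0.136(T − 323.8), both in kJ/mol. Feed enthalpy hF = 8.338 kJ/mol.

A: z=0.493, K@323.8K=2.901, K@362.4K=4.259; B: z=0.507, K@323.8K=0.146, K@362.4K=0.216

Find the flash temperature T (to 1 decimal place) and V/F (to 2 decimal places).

Adiabatic flash: solve Rachford–Rice at each trial T, then check hF = ψ·hV(T) + (1−ψ)·hL(T).
  T = 323.8 K: K = (2.901, 0.146), RR gives ψ = 0.311, H_out = 7.671 kJ/mol
  T = 362.4 K: K = (4.259, 0.216), RR gives ψ = 0.473, H_out = 18.566 kJ/mol
  T = 343.1 K: K = (3.553, 0.180), RR gives ψ = 0.402, H_out = 13.485 kJ/mol
  T = 333.5 K: K = (3.222, 0.162), RR gives ψ = 0.360, H_out = 10.718 kJ/mol
  T = 328.6 K: K = (3.058, 0.154), RR gives ψ = 0.336, H_out = 9.217 kJ/mol
  T = 326.2 K: K = (2.979, 0.150), RR gives ψ = 0.324, H_out = 8.454 kJ/mol
Linear interpolation between T = 323.8 (H_out = 7.671) and T = 326.2 (H_out = 8.454) on hF = 8.338 gives T ≈ 325.8 K, at which ψ = 0.32.

T = 325.8 K, V/F = 0.32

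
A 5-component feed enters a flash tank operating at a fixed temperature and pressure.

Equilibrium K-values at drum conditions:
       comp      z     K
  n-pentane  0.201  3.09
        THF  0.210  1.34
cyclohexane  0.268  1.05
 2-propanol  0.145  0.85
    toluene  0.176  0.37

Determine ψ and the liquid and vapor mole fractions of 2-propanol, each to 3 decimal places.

Newton iteration, ψ⁰ = 0.5:
  ψ = 0.500: g = 0.0941, g' = -0.381 → ψ = 0.747
Converged at ψ = 0.747.
Compositions from xᵢ = zᵢ/(1+ψ(Kᵢ−1)), yᵢ = Kᵢxᵢ:
  n-pentane: x = 0.078, y = 0.243
  THF: x = 0.167, y = 0.224
  cyclohexane: x = 0.258, y = 0.271
  2-propanol: x = 0.163, y = 0.139
  toluene: x = 0.332, y = 0.123

ψ = 0.747, x_2-propanol = 0.163, y_2-propanol = 0.139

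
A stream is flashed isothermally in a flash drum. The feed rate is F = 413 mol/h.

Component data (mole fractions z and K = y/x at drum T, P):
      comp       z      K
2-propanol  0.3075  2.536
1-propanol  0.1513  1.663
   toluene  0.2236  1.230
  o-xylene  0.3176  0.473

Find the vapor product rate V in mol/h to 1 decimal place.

V = 358.9 mol/h

Rachford–Rice: g(ψ) = Σ zᵢ(Kᵢ−1)/(1+ψ(Kᵢ−1)) = 0.
Feasibility: ΣzᵢKᵢ = 1.4567, Σzᵢ/Kᵢ = 1.0655 — both > 1, two phases present.
Newton–Raphson from ψ = 0.5:
  ψ = 0.5000: g = 0.16135, g' = -0.4417 → ψ = 0.8653
  ψ = 0.8653: g = 0.00176, g' = -0.4669 → ψ = 0.8690
Converged at ψ = 0.8690.
Then V = ψ·F = 0.8690·413 = 358.9 mol/h and L = F − V = 54.1 mol/h.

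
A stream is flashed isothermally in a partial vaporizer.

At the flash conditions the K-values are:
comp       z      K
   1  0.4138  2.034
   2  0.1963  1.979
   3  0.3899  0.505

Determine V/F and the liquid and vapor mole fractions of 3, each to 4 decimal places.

Rachford–Rice: g(V/F) = Σ zᵢ(Kᵢ−1)/(1+V/F(Kᵢ−1)) = 0.
Feasibility: ΣzᵢKᵢ = 1.4270, Σzᵢ/Kᵢ = 1.0747 — both > 1, two phases present.
Newton iteration, V/F⁰ = 0.51:
  V/F = 0.5100: g = 0.15014, g' = -0.4443 → V/F = 0.8479
  V/F = 0.8479: g = 0.00039, g' = -0.4655 → V/F = 0.8488
Converged at V/F = 0.8488.
Compositions from xᵢ = zᵢ/(1+V/F(Kᵢ−1)), yᵢ = Kᵢxᵢ:
  1: x = 0.2204, y = 0.4483
  2: x = 0.1072, y = 0.2122
  3: x = 0.6724, y = 0.3396

V/F = 0.8488, x_3 = 0.6724, y_3 = 0.3396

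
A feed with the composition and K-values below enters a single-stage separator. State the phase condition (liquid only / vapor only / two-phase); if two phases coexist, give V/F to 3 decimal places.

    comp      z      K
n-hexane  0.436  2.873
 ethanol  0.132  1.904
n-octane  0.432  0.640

vapor only

ΣzᵢKᵢ = 1.780; Σzᵢ/Kᵢ = 0.896.
Since Σzᵢ/Kᵢ < 1 the mixture is above its dew point — single vapor phase.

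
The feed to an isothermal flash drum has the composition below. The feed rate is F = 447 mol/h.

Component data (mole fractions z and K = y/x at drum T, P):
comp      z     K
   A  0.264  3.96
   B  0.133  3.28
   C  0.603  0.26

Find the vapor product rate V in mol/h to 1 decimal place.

V = 140.5 mol/h

Newton iteration, β⁰ = 0.5:
  β = 0.500: g = -0.2515, g' = -1.359 → β = 0.315
  β = 0.315: g = -0.0009, g' = -1.415 → β = 0.314
Converged at β = 0.314.
Then V = β·F = 0.3143·447 = 140.5 mol/h and L = F − V = 306.5 mol/h.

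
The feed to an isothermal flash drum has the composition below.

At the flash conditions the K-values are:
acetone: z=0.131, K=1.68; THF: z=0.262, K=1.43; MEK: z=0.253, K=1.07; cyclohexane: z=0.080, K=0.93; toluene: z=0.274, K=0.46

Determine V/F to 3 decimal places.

V/F = 0.345

Rachford–Rice: g(V/F) = Σ zᵢ(Kᵢ−1)/(1+V/F(Kᵢ−1)) = 0.
Feasibility: ΣzᵢKᵢ = 1.066, Σzᵢ/Kᵢ = 1.179 — both > 1, two phases present.
Newton–Raphson from V/F = 0.42:
  V/F = 0.420: g = -0.0152, g' = -0.207 → V/F = 0.346
  V/F = 0.346: g = -0.0003, g' = -0.199 → V/F = 0.345
Converged at V/F = 0.345.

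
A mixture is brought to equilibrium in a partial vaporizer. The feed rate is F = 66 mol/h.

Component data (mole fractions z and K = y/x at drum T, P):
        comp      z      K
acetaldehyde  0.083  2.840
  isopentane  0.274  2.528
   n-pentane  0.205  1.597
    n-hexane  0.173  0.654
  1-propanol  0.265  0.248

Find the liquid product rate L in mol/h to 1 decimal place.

Newton–Raphson from ψ = 0.54:
  ψ = 0.540: g = -0.0106, g' = -0.761 → ψ = 0.526
Converged at ψ = 0.526.
Then V = ψ·F = 0.5260·66 = 34.7 mol/h and L = F − V = 31.3 mol/h.

L = 31.3 mol/h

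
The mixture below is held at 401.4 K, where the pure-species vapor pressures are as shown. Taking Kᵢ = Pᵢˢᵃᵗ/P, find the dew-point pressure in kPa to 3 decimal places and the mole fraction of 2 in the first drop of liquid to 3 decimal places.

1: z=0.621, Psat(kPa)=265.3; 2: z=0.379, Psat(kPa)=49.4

At the dew point ψ → 1, so Σzᵢ/Kᵢ = 1 with Kᵢ = Pᵢˢᵃᵗ/P ⇒ 1/P = Σzᵢ/Pᵢˢᵃᵗ.
1/P = 0.621/265.3 + 0.379/49.4 = 0.010013 ⇒ P = 99.872 kPa
xᵢ = zᵢP/Pᵢˢᵃᵗ ⇒ x_2 = 0.379·99.872/49.4 = 0.766

Pdew = 99.872 kPa, x_2 = 0.766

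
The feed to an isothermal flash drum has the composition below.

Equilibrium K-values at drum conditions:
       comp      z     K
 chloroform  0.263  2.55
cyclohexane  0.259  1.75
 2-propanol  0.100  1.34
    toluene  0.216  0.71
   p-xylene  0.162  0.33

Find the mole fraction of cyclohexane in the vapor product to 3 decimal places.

Rachford–Rice: g(ψ) = Σ zᵢ(Kᵢ−1)/(1+ψ(Kᵢ−1)) = 0.
Check two-phase: ΣzᵢKᵢ = 1.465 > 1 and Σzᵢ/Kᵢ = 1.121 > 1, so g(0) = 0.465 > 0 and g(1) = -0.121 < 0.
Newton–Raphson from ψ = 0.49:
  ψ = 0.490: g = 0.1683, g' = -0.476 → ψ = 0.843
  ψ = 0.843: g = -0.0103, g' = -0.596 → ψ = 0.826
Converged at ψ = 0.826.
Compositions from xᵢ = zᵢ/(1+ψ(Kᵢ−1)), yᵢ = Kᵢxᵢ:
  chloroform: x = 0.115, y = 0.294
  cyclohexane: x = 0.160, y = 0.280
  2-propanol: x = 0.078, y = 0.105
  toluene: x = 0.284, y = 0.202
  p-xylene: x = 0.363, y = 0.120

y_cyclohexane = 0.280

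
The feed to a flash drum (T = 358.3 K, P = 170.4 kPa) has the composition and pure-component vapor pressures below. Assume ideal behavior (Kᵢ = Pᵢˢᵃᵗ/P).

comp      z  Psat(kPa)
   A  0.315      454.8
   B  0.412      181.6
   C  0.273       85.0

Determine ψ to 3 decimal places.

ψ = 0.863

Raoult's law: Kᵢ = Pᵢˢᵃᵗ/P = Pᵢˢᵃᵗ/170.4.
  K_A = 454.8/170.4 = 2.66901, K_B = 181.6/170.4 = 1.06573, K_C = 85.0/170.4 = 0.49883
Iterate (Newton) starting at ψ = 0.5:
  ψ = 0.500: g = 0.1302, g' = -0.384 → ψ = 0.839
  ψ = 0.839: g = 0.0087, g' = -0.358 → ψ = 0.863
Converged at ψ = 0.863.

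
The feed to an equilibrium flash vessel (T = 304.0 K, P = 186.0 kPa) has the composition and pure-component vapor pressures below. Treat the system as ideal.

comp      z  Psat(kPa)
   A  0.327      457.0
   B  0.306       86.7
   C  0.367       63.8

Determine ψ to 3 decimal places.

ψ = 0.082

Raoult's law: Kᵢ = Pᵢˢᵃᵗ/P = Pᵢˢᵃᵗ/186.0.
  K_A = 457.0/186.0 = 2.45699, K_B = 86.7/186.0 = 0.46613, K_C = 63.8/186.0 = 0.34301
Iterate (Newton) starting at ψ = 0.5:
  ψ = 0.500: g = -0.3063, g' = -0.746 → ψ = 0.089
  ψ = 0.089: g = -0.0062, g' = -0.818 → ψ = 0.082
Converged at ψ = 0.082.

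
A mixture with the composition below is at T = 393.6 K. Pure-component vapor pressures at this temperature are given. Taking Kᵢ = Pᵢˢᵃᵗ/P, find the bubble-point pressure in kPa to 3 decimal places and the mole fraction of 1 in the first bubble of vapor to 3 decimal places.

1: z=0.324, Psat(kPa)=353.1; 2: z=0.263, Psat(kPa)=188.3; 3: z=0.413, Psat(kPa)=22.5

At the bubble point ψ → 0, so ΣzᵢKᵢ = 1 with Kᵢ = Pᵢˢᵃᵗ/P ⇒ P = ΣzᵢPᵢˢᵃᵗ.
P = 0.324·353.1 + 0.263·188.3 + 0.413·22.5 = 173.220 kPa
yᵢ = zᵢPᵢˢᵃᵗ/P ⇒ y_1 = 0.324·353.1/173.220 = 0.660

Pbub = 173.220 kPa, y_1 = 0.660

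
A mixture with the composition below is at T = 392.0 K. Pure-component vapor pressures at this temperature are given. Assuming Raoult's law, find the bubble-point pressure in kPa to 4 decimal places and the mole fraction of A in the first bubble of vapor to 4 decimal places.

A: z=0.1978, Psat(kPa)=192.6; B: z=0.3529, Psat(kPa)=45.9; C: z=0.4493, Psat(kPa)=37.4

Pbub = 71.0982 kPa, y_A = 0.5358

At the bubble point ψ → 0, so ΣzᵢKᵢ = 1 with Kᵢ = Pᵢˢᵃᵗ/P ⇒ P = ΣzᵢPᵢˢᵃᵗ.
P = 0.1978·192.6 + 0.3529·45.9 + 0.4493·37.4 = 71.0982 kPa
yᵢ = zᵢPᵢˢᵃᵗ/P ⇒ y_A = 0.1978·192.6/71.0982 = 0.5358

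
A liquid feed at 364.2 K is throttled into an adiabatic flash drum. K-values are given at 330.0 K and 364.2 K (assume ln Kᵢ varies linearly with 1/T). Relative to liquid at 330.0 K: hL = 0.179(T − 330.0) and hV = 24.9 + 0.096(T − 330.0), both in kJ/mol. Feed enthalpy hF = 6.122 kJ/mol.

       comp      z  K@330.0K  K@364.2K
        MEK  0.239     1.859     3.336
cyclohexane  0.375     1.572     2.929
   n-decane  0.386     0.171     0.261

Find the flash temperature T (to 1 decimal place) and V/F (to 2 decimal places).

Adiabatic flash: solve Rachford–Rice at each trial T, then check hF = ψ·hV(T) + (1−ψ)·hL(T).
  T = 330.0 K: K = (1.859, 1.572, 0.171), RR gives ψ = 0.174, H_out = 4.322 kJ/mol
  T = 364.2 K: K = (3.336, 2.929, 0.261), RR gives ψ = 0.645, H_out = 20.351 kJ/mol
  T = 347.1 K: K = (2.526, 2.179, 0.213), RR gives ψ = 0.485, H_out = 14.450 kJ/mol
  T = 338.6 K: K = (2.178, 1.860, 0.192), RR gives ψ = 0.365, H_out = 10.360 kJ/mol
  T = 334.3 K: K = (2.014, 1.712, 0.181), RR gives ψ = 0.282, H_out = 7.685 kJ/mol
  T = 332.1 K: K = (1.934, 1.639, 0.176), RR gives ψ = 0.230, H_out = 6.071 kJ/mol
Linear interpolation between T = 332.1 (H_out = 6.071) and T = 334.3 (H_out = 7.685) on hF = 6.122 gives T ≈ 332.2 K, at which ψ = 0.23.

T = 332.2 K, V/F = 0.23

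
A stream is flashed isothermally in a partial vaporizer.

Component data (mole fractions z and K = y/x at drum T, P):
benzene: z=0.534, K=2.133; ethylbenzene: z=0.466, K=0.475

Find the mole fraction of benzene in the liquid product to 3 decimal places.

x_benzene = 0.317

Let β = V/F and solve Σ zᵢ(Kᵢ−1)/(1+β(Kᵢ−1)) = 0.
g(0) = ΣzᵢKᵢ − 1 = 0.360 and g(1) = 1 − Σzᵢ/Kᵢ = -0.231, so a root lies in (0, 1).
Binary case is linear: z₁(K₁−1)(1+β(K₂−1)) + z₂(K₂−1)(1+β(K₁−1)) = 0
⇒ β = [z₁(K₁−1)+z₂(K₂−1)] / [−(K₁−1)(K₂−1)] = 0.3604/0.5948 = 0.606
Compositions from xᵢ = zᵢ/(1+β(Kᵢ−1)), yᵢ = Kᵢxᵢ:
  benzene: x = 0.317, y = 0.675
  ethylbenzene: x = 0.683, y = 0.325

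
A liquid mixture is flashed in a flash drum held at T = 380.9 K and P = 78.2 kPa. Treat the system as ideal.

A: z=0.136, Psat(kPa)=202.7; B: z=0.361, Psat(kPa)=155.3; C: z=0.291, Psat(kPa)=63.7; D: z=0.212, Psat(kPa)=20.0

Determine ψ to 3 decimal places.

ψ = 0.582

Raoult's law: Kᵢ = Pᵢˢᵃᵗ/P = Pᵢˢᵃᵗ/78.2.
  K_A = 202.7/78.2 = 2.59207, K_B = 155.3/78.2 = 1.98593, K_C = 63.7/78.2 = 0.81458, K_D = 20.0/78.2 = 0.25575
Rachford–Rice: g(ψ) = Σ zᵢ(Kᵢ−1)/(1+ψ(Kᵢ−1)) = 0.
Feasibility: ΣzᵢKᵢ = 1.361, Σzᵢ/Kᵢ = 1.420 — both > 1, two phases present.
Newton iteration, ψ⁰ = 0.5:
  ψ = 0.500: g = 0.0482, g' = -0.574 → ψ = 0.584
  ψ = 0.584: g = -0.0015, g' = -0.614 → ψ = 0.582
Converged at ψ = 0.582.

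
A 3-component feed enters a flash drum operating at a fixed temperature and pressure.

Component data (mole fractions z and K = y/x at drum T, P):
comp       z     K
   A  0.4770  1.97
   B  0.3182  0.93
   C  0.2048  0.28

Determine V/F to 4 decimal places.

Material balance + equilibrium reduce to Σ zᵢ(Kᵢ−1)/(1+V/F(Kᵢ−1)) = 0.
g(0) = ΣzᵢKᵢ − 1 = 0.2930 and g(1) = 1 − Σzᵢ/Kᵢ = -0.3157, so a root lies in (0, 1).
Newton iteration, V/F⁰ = 0.5:
  V/F = 0.5000: g = 0.05809, g' = -0.4644 → V/F = 0.6251
  V/F = 0.6251: g = -0.00339, g' = -0.5267 → V/F = 0.6187
  V/F = 0.6187: g = -0.00001, g' = -0.5222 → V/F = 0.6186
Converged at V/F = 0.6186.

V/F = 0.6186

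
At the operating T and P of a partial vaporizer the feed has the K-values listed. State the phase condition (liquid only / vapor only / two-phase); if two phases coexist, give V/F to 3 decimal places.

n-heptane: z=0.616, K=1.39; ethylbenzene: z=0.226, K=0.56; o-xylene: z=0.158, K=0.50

ΣzᵢKᵢ = 1.062; Σzᵢ/Kᵢ = 1.163.
Both exceed 1, so a two-phase solution exists.
Rachford–Rice: g(ψ) = Σ zᵢ(Kᵢ−1)/(1+ψ(Kᵢ−1)) = 0.
Newton–Raphson from ψ = 0.5:
  ψ = 0.500: g = -0.0318, g' = -0.208 → ψ = 0.347
  ψ = 0.347: g = -0.0013, g' = -0.191 → ψ = 0.340
Converged at ψ = 0.340.

two-phase, V/F = 0.340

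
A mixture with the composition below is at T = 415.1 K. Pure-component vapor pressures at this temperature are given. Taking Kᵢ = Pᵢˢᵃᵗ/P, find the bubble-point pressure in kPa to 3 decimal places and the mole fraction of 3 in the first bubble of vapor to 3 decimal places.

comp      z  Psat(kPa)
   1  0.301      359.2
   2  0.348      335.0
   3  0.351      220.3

At the bubble point ψ → 0, so ΣzᵢKᵢ = 1 with Kᵢ = Pᵢˢᵃᵗ/P ⇒ P = ΣzᵢPᵢˢᵃᵗ.
P = 0.301·359.2 + 0.348·335.0 + 0.351·220.3 = 302.024 kPa
yᵢ = zᵢPᵢˢᵃᵗ/P ⇒ y_3 = 0.351·220.3/302.024 = 0.256

Pbub = 302.024 kPa, y_3 = 0.256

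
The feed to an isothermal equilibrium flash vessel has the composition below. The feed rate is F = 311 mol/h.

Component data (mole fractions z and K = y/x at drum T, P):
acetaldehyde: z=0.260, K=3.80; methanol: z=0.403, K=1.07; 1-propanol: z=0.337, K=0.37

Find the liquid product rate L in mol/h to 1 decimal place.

L = 145.4 mol/h

Material balance + equilibrium reduce to Σ zᵢ(Kᵢ−1)/(1+ψ(Kᵢ−1)) = 0.
Check two-phase: ΣzᵢKᵢ = 1.544 > 1 and Σzᵢ/Kᵢ = 1.356 > 1, so g(0) = 0.544 > 0 and g(1) = -0.356 < 0.
Newton–Raphson from ψ = 0.5:
  ψ = 0.500: g = 0.0206, g' = -0.641 → ψ = 0.532
Converged at ψ = 0.532.
Then V = ψ·F = 0.5324·311 = 165.6 mol/h and L = F − V = 145.4 mol/h.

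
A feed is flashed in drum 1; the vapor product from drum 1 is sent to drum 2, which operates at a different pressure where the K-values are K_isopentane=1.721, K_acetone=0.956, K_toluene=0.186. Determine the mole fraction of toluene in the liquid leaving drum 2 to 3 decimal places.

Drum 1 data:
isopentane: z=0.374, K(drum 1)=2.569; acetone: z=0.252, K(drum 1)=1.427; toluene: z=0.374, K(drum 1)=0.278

Drum 1:
Rachford–Rice: g(ψ₁) = Σ zᵢ(Kᵢ−1)/(1+ψ₁(Kᵢ−1)) = 0.
Check two-phase: ΣzᵢKᵢ = 1.424 > 1 and Σzᵢ/Kᵢ = 1.667 > 1, so g(0) = 0.424 > 0 and g(1) = -0.667 < 0.
Newton iteration, ψ₁⁰ = 0.44:
  ψ₁ = 0.440: g = 0.0420, g' = -0.774 → ψ₁ = 0.494
Converged at ψ₁ = 0.494.
Drum-1 compositions:
  isopentane: x = 0.211, y = 0.541
  acetone: x = 0.208, y = 0.297
  toluene: x = 0.581, y = 0.162
Drum-2 feed = drum-1 vapor: z₂ = (0.5415, 0.2970, 0.1615).
Drum 2:
Iterate (Newton) starting at ψ₂ = 0.45:
  ψ₂ = 0.450: g = 0.0739, g' = -0.428 → ψ₂ = 0.623
  ψ₂ = 0.623: g = -0.0108, g' = -0.575 → ψ₂ = 0.604
Converged at ψ₂ = 0.604.
  isopentane: x = 0.377, y = 0.649
  acetone: x = 0.305, y = 0.292
  toluene: x = 0.318, y = 0.059

x_toluene (drum 2) = 0.318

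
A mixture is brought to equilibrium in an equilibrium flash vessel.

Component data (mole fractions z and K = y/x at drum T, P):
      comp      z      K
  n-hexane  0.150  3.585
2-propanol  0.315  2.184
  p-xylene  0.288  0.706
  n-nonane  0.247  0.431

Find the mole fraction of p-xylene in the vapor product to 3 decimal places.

y_p-xylene = 0.256

Newton iteration, β⁰ = 0.5:
  β = 0.500: g = 0.1077, g' = -0.555 → β = 0.694
  β = 0.694: g = 0.0049, g' = -0.519 → β = 0.703
Converged at β = 0.703.
Compositions from xᵢ = zᵢ/(1+β(Kᵢ−1)), yᵢ = Kᵢxᵢ:
  n-hexane: x = 0.053, y = 0.191
  2-propanol: x = 0.172, y = 0.375
  p-xylene: x = 0.363, y = 0.256
  n-nonane: x = 0.412, y = 0.177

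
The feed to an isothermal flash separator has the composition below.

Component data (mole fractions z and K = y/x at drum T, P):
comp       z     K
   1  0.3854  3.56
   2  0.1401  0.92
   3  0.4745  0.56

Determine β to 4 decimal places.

β = 0.7788

Rachford–Rice: g(β) = Σ zᵢ(Kᵢ−1)/(1+β(Kᵢ−1)) = 0.
g(0) = ΣzᵢKᵢ − 1 = 0.7666 and g(1) = 1 − Σzᵢ/Kᵢ = -0.1079, so a root lies in (0, 1).
Newton–Raphson from β = 0.5:
  β = 0.5000: g = 0.15339, g' = -0.6378 → β = 0.7405
  β = 0.7405: g = 0.01914, g' = -0.5044 → β = 0.7784
  β = 0.7784: g = 0.00018, g' = -0.4955 → β = 0.7788
Converged at β = 0.7788.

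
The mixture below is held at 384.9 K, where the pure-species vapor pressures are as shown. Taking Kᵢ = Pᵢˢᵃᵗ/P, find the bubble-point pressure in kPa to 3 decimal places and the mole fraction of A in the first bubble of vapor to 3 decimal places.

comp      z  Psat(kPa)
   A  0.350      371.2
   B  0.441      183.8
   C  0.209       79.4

At the bubble point ψ → 0, so ΣzᵢKᵢ = 1 with Kᵢ = Pᵢˢᵃᵗ/P ⇒ P = ΣzᵢPᵢˢᵃᵗ.
P = 0.350·371.2 + 0.441·183.8 + 0.209·79.4 = 227.570 kPa
yᵢ = zᵢPᵢˢᵃᵗ/P ⇒ y_A = 0.350·371.2/227.570 = 0.571

Pbub = 227.570 kPa, y_A = 0.571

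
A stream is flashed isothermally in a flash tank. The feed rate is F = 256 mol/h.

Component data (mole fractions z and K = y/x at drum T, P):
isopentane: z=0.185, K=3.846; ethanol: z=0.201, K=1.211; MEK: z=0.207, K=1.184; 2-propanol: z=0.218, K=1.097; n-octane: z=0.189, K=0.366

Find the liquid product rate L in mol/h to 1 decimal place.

Rachford–Rice: g(β) = Σ zᵢ(Kᵢ−1)/(1+β(Kᵢ−1)) = 0.
Check two-phase: ΣzᵢKᵢ = 1.508 > 1 and Σzᵢ/Kᵢ = 1.104 > 1, so g(0) = 0.508 > 0 and g(1) = -0.104 < 0.
Newton–Raphson from β = 0.5:
  β = 0.500: g = 0.1353, g' = -0.433 → β = 0.812
  β = 0.812: g = 0.0009, g' = -0.473 → β = 0.814
Converged at β = 0.814.
Then V = β·F = 0.8141·256 = 208.4 mol/h and L = F − V = 47.6 mol/h.

L = 47.6 mol/h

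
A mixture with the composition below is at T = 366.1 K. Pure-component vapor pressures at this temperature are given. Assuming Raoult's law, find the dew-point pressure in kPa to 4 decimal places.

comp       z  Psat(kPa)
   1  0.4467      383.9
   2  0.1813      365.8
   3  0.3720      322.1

Pdew = 355.3495 kPa

At the dew point ψ → 1, so Σzᵢ/Kᵢ = 1 with Kᵢ = Pᵢˢᵃᵗ/P ⇒ 1/P = Σzᵢ/Pᵢˢᵃᵗ.
1/P = 0.4467/383.9 + 0.1813/365.8 + 0.3720/322.1 = 0.0028141 ⇒ P = 355.3495 kPa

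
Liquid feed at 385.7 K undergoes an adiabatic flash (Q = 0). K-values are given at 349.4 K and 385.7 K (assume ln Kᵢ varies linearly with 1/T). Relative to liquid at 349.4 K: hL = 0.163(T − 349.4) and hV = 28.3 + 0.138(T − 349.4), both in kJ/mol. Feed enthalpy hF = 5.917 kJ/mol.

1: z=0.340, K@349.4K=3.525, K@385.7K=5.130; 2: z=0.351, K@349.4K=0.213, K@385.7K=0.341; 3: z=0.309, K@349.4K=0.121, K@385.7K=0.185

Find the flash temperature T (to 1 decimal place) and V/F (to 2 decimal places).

T = 355.1 K, V/F = 0.18

Adiabatic flash: solve Rachford–Rice at each trial T, then check hF = ψ·hV(T) + (1−ψ)·hL(T).
  T = 349.4 K: K = (3.525, 0.213, 0.121), RR gives ψ = 0.148, H_out = 4.190 kJ/mol
  T = 385.7 K: K = (5.130, 0.341, 0.185), RR gives ψ = 0.303, H_out = 14.221 kJ/mol
  T = 367.5 K: K = (4.290, 0.272, 0.151), RR gives ψ = 0.232, H_out = 9.419 kJ/mol
  T = 358.4 K: K = (3.896, 0.241, 0.136), RR gives ψ = 0.193, H_out = 6.872 kJ/mol
  T = 353.9 K: K = (3.708, 0.227, 0.128), RR gives ψ = 0.171, H_out = 5.555 kJ/mol
  T = 356.1 K: K = (3.800, 0.234, 0.132), RR gives ψ = 0.182, H_out = 6.204 kJ/mol
Linear interpolation between T = 353.9 (H_out = 5.555) and T = 356.1 (H_out = 6.204) on hF = 5.917 gives T ≈ 355.1 K, at which ψ = 0.18.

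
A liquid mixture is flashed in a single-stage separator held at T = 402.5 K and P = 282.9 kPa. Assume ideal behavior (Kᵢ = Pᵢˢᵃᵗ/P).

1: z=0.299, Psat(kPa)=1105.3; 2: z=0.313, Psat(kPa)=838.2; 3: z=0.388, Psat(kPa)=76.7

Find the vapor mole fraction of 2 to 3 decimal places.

Raoult's law: Kᵢ = Pᵢˢᵃᵗ/P = Pᵢˢᵃᵗ/282.9.
  K_1 = 1105.3/282.9 = 3.90703, K_2 = 838.2/282.9 = 2.96288, K_3 = 76.7/282.9 = 0.27112
Rachford–Rice: g(β) = Σ zᵢ(Kᵢ−1)/(1+β(Kᵢ−1)) = 0.
Feasibility: ΣzᵢKᵢ = 2.201, Σzᵢ/Kᵢ = 1.613 — both > 1, two phases present.
Newton iteration, β⁰ = 0.5:
  β = 0.500: g = 0.2194, g' = -1.237 → β = 0.677
  β = 0.677: g = -0.0020, g' = -1.313 → β = 0.676
Converged at β = 0.676.
Compositions from xᵢ = zᵢ/(1+β(Kᵢ−1)), yᵢ = Kᵢxᵢ:
  1: x = 0.101, y = 0.394
  2: x = 0.135, y = 0.399
  3: x = 0.765, y = 0.207

y_2 = 0.399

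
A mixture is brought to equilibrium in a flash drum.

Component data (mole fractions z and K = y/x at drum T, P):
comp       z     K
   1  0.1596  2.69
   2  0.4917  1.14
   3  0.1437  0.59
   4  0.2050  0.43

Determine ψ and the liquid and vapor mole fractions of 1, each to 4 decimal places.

ψ = 0.4135, x_1 = 0.0939, y_1 = 0.2527

Rachford–Rice: g(ψ) = Σ zᵢ(Kᵢ−1)/(1+ψ(Kᵢ−1)) = 0.
g(0) = ΣzᵢKᵢ − 1 = 0.1628 and g(1) = 1 − Σzᵢ/Kᵢ = -0.2110, so a root lies in (0, 1).
Iterate (Newton) starting at ψ = 0.54:
  ψ = 0.5400: g = -0.03946, g' = -0.3118 → ψ = 0.4135
Converged at ψ = 0.4135.
Compositions from xᵢ = zᵢ/(1+ψ(Kᵢ−1)), yᵢ = Kᵢxᵢ:
  1: x = 0.0939, y = 0.2527
  2: x = 0.4648, y = 0.5299
  3: x = 0.1730, y = 0.1021
  4: x = 0.2682, y = 0.1153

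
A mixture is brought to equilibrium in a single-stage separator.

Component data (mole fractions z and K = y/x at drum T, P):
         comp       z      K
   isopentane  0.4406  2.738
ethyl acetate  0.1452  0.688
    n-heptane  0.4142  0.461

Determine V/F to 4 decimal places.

Newton iteration, V/F⁰ = 0.47:
  V/F = 0.4700: g = 0.06939, g' = -0.6384 → V/F = 0.5787
  V/F = 0.5787: g = 0.00204, g' = -0.6060 → V/F = 0.5821
Converged at V/F = 0.5821.

V/F = 0.5821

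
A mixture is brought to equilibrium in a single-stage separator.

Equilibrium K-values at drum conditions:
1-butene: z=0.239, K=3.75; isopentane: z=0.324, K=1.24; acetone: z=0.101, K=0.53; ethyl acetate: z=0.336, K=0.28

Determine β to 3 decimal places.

Rachford–Rice: g(β) = Σ zᵢ(Kᵢ−1)/(1+β(Kᵢ−1)) = 0.
g(0) = ΣzᵢKᵢ − 1 = 0.446 and g(1) = 1 − Σzᵢ/Kᵢ = -0.716, so a root lies in (0, 1).
Iterate (Newton) starting at β = 0.5:
  β = 0.500: g = -0.0939, g' = -0.799 → β = 0.382
Converged at β = 0.382.

β = 0.382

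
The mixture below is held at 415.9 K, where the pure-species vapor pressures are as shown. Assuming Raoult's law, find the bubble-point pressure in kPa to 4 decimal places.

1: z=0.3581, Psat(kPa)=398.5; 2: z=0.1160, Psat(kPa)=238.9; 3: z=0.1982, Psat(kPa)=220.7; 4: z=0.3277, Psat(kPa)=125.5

At the bubble point ψ → 0, so ΣzᵢKᵢ = 1 with Kᵢ = Pᵢˢᵃᵗ/P ⇒ P = ΣzᵢPᵢˢᵃᵗ.
P = 0.3581·398.5 + 0.1160·238.9 + 0.1982·220.7 + 0.3277·125.5 = 255.2843 kPa

Pbub = 255.2843 kPa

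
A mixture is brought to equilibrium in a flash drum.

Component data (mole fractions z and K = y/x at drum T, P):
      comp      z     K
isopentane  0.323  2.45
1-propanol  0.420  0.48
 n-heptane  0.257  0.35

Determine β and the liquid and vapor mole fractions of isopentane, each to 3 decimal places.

Let β = V/F and solve Σ zᵢ(Kᵢ−1)/(1+β(Kᵢ−1)) = 0.
Check two-phase: ΣzᵢKᵢ = 1.083 > 1 and Σzᵢ/Kᵢ = 1.741 > 1, so g(0) = 0.083 > 0 and g(1) = -0.741 < 0.
Newton iteration, β⁰ = 0.5:
  β = 0.500: g = -0.2711, g' = -0.674 → β = 0.098
  β = 0.098: g = 0.0018, g' = -0.771 → β = 0.100
Converged at β = 0.100.
Compositions from xᵢ = zᵢ/(1+β(Kᵢ−1)), yᵢ = Kᵢxᵢ:
  isopentane: x = 0.282, y = 0.691
  1-propanol: x = 0.443, y = 0.213
  n-heptane: x = 0.275, y = 0.096

β = 0.100, x_isopentane = 0.282, y_isopentane = 0.691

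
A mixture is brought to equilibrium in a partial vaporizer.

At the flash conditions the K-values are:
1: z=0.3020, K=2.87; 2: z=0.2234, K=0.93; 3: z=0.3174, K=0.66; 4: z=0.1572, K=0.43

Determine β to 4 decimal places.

β = 0.5473

Let β = V/F and solve Σ zᵢ(Kᵢ−1)/(1+β(Kᵢ−1)) = 0.
g(0) = ΣzᵢKᵢ − 1 = 0.3516 and g(1) = 1 − Σzᵢ/Kᵢ = -0.1919, so a root lies in (0, 1).
Newton iteration, β⁰ = 0.5:
  β = 0.5000: g = 0.02031, g' = -0.4364 → β = 0.5465
  β = 0.5465: g = 0.00034, g' = -0.4226 → β = 0.5473
Converged at β = 0.5473.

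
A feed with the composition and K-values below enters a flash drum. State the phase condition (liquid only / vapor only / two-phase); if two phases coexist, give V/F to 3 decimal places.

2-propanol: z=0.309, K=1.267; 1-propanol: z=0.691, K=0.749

ΣzᵢKᵢ = 0.909; Σzᵢ/Kᵢ = 1.166.
Since ΣzᵢKᵢ < 1 the mixture is below its bubble point — single liquid phase.

liquid only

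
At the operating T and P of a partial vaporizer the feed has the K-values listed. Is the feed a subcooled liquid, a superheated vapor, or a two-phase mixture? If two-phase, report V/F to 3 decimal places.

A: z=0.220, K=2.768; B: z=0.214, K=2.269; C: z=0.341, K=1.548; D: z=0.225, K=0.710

superheated vapor

ΣzᵢKᵢ = 1.782; Σzᵢ/Kᵢ = 0.711.
Since Σzᵢ/Kᵢ < 1 the mixture is above its dew point — single vapor phase.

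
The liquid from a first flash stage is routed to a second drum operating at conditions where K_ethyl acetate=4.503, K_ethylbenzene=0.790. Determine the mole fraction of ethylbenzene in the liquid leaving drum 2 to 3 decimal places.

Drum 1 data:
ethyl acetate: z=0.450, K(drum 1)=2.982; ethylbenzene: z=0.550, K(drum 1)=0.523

x_ethylbenzene (drum 2) = 0.943

Drum 1:
Rachford–Rice: g(ψ₁) = Σ zᵢ(Kᵢ−1)/(1+ψ₁(Kᵢ−1)) = 0.
g(0) = ΣzᵢKᵢ − 1 = 0.630 and g(1) = 1 − Σzᵢ/Kᵢ = -0.203, so a root lies in (0, 1).
Binary case is linear: z₁(K₁−1)(1+ψ₁(K₂−1)) + z₂(K₂−1)(1+ψ₁(K₁−1)) = 0
⇒ ψ₁ = [z₁(K₁−1)+z₂(K₂−1)] / [−(K₁−1)(K₂−1)] = 0.6296/0.9454 = 0.666
Drum-1 compositions:
  ethyl acetate: x = 0.194, y = 0.578
  ethylbenzene: x = 0.806, y = 0.422
Drum-2 feed = drum-1 liquid: z₂ = (0.1940, 0.8060).
Drum 2:
Let ψ₂ = V/F and solve Σ zᵢ(Kᵢ−1)/(1+ψ₂(Kᵢ−1)) = 0.
Feasibility: ΣzᵢKᵢ = 1.510, Σzᵢ/Kᵢ = 1.063 — both > 1, two phases present.
Iterate (Newton) starting at ψ₂ = 0.32:
  ψ₂ = 0.320: g = 0.1389, g' = -0.570 → ψ₂ = 0.564
  ψ₂ = 0.564: g = 0.0364, g' = -0.315 → ψ₂ = 0.679
  ψ₂ = 0.679: g = 0.0036, g' = -0.257 → ψ₂ = 0.693
  ψ₂ = 0.693: g = 0.0000, g' = -0.251 → ψ₂ = 0.694
Converged at ψ₂ = 0.694.
  ethyl acetate: x = 0.057, y = 0.255
  ethylbenzene: x = 0.943, y = 0.745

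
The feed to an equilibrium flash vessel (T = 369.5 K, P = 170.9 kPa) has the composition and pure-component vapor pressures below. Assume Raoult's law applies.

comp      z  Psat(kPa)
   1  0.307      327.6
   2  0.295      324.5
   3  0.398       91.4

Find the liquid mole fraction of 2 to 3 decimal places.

x_2 = 0.167

Raoult's law: Kᵢ = Pᵢˢᵃᵗ/P = Pᵢˢᵃᵗ/170.9.
  K_1 = 327.6/170.9 = 1.91691, K_2 = 324.5/170.9 = 1.89877, K_3 = 91.4/170.9 = 0.53482
Rachford–Rice: g(β) = Σ zᵢ(Kᵢ−1)/(1+β(Kᵢ−1)) = 0.
Feasibility: ΣzᵢKᵢ = 1.361, Σzᵢ/Kᵢ = 1.060 — both > 1, two phases present.
Newton iteration, β⁰ = 0.68:
  β = 0.680: g = 0.0671, g' = -0.374 → β = 0.860
  β = 0.860: g = -0.0015, g' = -0.396 → β = 0.856
Converged at β = 0.856.
Compositions from xᵢ = zᵢ/(1+β(Kᵢ−1)), yᵢ = Kᵢxᵢ:
  1: x = 0.172, y = 0.330
  2: x = 0.167, y = 0.317
  3: x = 0.661, y = 0.354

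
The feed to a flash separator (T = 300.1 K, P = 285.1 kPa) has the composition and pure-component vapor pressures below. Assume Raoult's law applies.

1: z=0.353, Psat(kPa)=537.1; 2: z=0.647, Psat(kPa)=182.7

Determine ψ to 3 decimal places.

ψ = 0.251

Raoult's law: Kᵢ = Pᵢˢᵃᵗ/P = Pᵢˢᵃᵗ/285.1.
  K_1 = 537.1/285.1 = 1.88390, K_2 = 182.7/285.1 = 0.64083
Binary case is linear: z₁(K₁−1)(1+ψ(K₂−1)) + z₂(K₂−1)(1+ψ(K₁−1)) = 0
⇒ ψ = [z₁(K₁−1)+z₂(K₂−1)] / [−(K₁−1)(K₂−1)] = 0.0796/0.3175 = 0.251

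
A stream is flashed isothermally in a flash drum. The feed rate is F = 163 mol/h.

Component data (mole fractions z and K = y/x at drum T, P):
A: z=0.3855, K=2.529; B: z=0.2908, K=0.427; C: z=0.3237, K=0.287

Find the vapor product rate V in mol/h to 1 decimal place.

V = 31.5 mol/h

Newton iteration, ψ⁰ = 0.45:
  ψ = 0.4500: g = -0.21518, g' = -0.8464 → ψ = 0.1958
  ψ = 0.1958: g = -0.00228, g' = -0.8772 → ψ = 0.1932
Converged at ψ = 0.1932.
Then V = ψ·F = 0.1932·163 = 31.5 mol/h and L = F − V = 131.5 mol/h.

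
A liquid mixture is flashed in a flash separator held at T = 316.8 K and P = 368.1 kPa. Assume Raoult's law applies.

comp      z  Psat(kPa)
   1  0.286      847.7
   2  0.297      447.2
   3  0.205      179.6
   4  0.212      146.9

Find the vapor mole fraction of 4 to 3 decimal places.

Raoult's law: Kᵢ = Pᵢˢᵃᵗ/P = Pᵢˢᵃᵗ/368.1.
  K_1 = 847.7/368.1 = 2.30291, K_2 = 447.2/368.1 = 1.21489, K_3 = 179.6/368.1 = 0.48791, K_4 = 146.9/368.1 = 0.39908
Material balance + equilibrium reduce to Σ zᵢ(Kᵢ−1)/(1+V/F(Kᵢ−1)) = 0.
Feasibility: ΣzᵢKᵢ = 1.204, Σzᵢ/Kᵢ = 1.320 — both > 1, two phases present.
Iterate (Newton) starting at V/F = 0.5:
  V/F = 0.500: g = -0.0400, g' = -0.443 → V/F = 0.410
  V/F = 0.410: g = -0.0003, g' = -0.439 → V/F = 0.409
Converged at V/F = 0.409.
Compositions from xᵢ = zᵢ/(1+V/F(Kᵢ−1)), yᵢ = Kᵢxᵢ:
  1: x = 0.187, y = 0.430
  2: x = 0.273, y = 0.332
  3: x = 0.259, y = 0.127
  4: x = 0.281, y = 0.112

y_4 = 0.112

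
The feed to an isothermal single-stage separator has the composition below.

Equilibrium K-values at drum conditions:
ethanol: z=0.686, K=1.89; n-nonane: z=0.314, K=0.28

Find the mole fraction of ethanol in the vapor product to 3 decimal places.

y_ethanol = 0.845

Rachford–Rice: g(ψ) = Σ zᵢ(Kᵢ−1)/(1+ψ(Kᵢ−1)) = 0.
Feasibility: ΣzᵢKᵢ = 1.384, Σzᵢ/Kᵢ = 1.484 — both > 1, two phases present.
Newton iteration, ψ⁰ = 0.67:
  ψ = 0.670: g = -0.0543, g' = -0.821 → ψ = 0.604
  ψ = 0.604: g = -0.0028, g' = -0.739 → ψ = 0.600
Converged at ψ = 0.600.
Compositions from xᵢ = zᵢ/(1+ψ(Kᵢ−1)), yᵢ = Kᵢxᵢ:
  ethanol: x = 0.447, y = 0.845
  n-nonane: x = 0.553, y = 0.155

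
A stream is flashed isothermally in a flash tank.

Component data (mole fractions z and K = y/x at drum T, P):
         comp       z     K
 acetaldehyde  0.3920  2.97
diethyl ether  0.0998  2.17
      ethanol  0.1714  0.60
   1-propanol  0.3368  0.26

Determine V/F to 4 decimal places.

Newton–Raphson from V/F = 0.5:
  V/F = 0.5000: g = -0.01860, g' = -0.9480 → V/F = 0.4804
  V/F = 0.4804: g = -0.00005, g' = -0.9436 → V/F = 0.4803
Converged at V/F = 0.4803.

V/F = 0.4803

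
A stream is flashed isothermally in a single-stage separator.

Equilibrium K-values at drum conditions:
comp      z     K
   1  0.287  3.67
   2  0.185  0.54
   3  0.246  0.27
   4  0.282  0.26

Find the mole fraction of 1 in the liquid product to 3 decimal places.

x_1 = 0.200

Rachford–Rice: g(ψ) = Σ zᵢ(Kᵢ−1)/(1+ψ(Kᵢ−1)) = 0.
Check two-phase: ΣzᵢKᵢ = 1.293 > 1 and Σzᵢ/Kᵢ = 2.417 > 1, so g(0) = 0.293 > 0 and g(1) = -1.417 < 0.
Iterate (Newton) starting at ψ = 0.46:
  ψ = 0.460: g = -0.3508, g' = -1.127 → ψ = 0.149
  ψ = 0.149: g = 0.0211, g' = -1.453 → ψ = 0.163
  ψ = 0.163: g = 0.0003, g' = -1.407 → ψ = 0.164
Converged at ψ = 0.164.
Compositions from xᵢ = zᵢ/(1+ψ(Kᵢ−1)), yᵢ = Kᵢxᵢ:
  1: x = 0.200, y = 0.733
  2: x = 0.200, y = 0.108
  3: x = 0.279, y = 0.075
  4: x = 0.321, y = 0.083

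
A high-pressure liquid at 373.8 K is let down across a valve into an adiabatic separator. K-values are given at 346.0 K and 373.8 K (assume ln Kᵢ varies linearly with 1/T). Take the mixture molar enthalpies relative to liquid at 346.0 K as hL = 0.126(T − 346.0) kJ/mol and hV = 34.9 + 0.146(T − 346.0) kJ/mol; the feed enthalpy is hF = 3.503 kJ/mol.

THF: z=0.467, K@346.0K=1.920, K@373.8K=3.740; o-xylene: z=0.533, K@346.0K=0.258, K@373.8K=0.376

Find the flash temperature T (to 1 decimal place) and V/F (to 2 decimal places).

Adiabatic flash: solve Rachford–Rice at each trial T, then check hF = ψ·hV(T) + (1−ψ)·hL(T).
  T = 346.0 K: K = (1.920, 0.258), RR gives ψ = 0.050, H_out = 1.746 kJ/mol
  T = 373.8 K: K = (3.740, 0.376), RR gives ψ = 0.554, H_out = 23.141 kJ/mol
  T = 359.9 K: K = (2.714, 0.314), RR gives ψ = 0.370, H_out = 14.753 kJ/mol
  T = 352.9 K: K = (2.288, 0.285), RR gives ψ = 0.239, H_out = 9.249 kJ/mol
  T = 349.4 K: K = (2.095, 0.271), RR gives ψ = 0.154, H_out = 5.809 kJ/mol
  T = 347.7 K: K = (2.006, 0.264), RR gives ψ = 0.105, H_out = 3.886 kJ/mol
Linear interpolation between T = 346.0 (H_out = 1.746) and T = 347.7 (H_out = 3.886) on hF = 3.503 gives T ≈ 347.4 K, at which ψ = 0.10.

T = 347.4 K, V/F = 0.10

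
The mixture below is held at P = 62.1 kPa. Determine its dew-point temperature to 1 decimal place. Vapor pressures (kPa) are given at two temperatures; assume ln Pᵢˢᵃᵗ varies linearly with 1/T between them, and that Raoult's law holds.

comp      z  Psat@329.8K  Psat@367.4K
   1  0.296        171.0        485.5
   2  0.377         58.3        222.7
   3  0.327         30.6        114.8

T = 334.0 K

Dew-point temperature: Σzᵢ·P/Pᵢˢᵃᵗ(T) = 1. Interpolate ln Pᵢˢᵃᵗ = aᵢ + bᵢ/T.
  T = 329.8 K: ΣzᵢP/Pᵢˢᵃᵗ = 1.1727
  T = 367.4 K: ΣzᵢP/Pᵢˢᵃᵗ = 0.3199
  T = 348.6 K: ΣzᵢP/Pᵢˢᵃᵗ = 0.5908
  T = 339.2 K: ΣzᵢP/Pᵢˢᵃᵗ = 0.8243
  T = 334.5 K: ΣzᵢP/Pᵢˢᵃᵗ = 0.9807
  T = 332.1 K: ΣzᵢP/Pᵢˢᵃᵗ = 1.0737
Interpolating between 332.1 K and 334.5 K gives T ≈ 334.0 K.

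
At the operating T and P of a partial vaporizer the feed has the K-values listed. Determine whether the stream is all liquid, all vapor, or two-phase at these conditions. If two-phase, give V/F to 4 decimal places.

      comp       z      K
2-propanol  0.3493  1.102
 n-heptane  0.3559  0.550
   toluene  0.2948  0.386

all liquid

ΣzᵢKᵢ = 0.6945; Σzᵢ/Kᵢ = 1.7278.
Since ΣzᵢKᵢ < 1 the mixture is below its bubble point — single liquid phase.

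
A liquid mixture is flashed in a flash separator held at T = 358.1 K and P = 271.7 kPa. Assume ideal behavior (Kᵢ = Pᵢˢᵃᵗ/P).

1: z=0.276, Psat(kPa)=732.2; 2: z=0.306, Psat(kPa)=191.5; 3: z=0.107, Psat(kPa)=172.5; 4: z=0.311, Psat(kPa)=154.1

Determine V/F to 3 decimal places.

V/F = 0.327

Raoult's law: Kᵢ = Pᵢˢᵃᵗ/P = Pᵢˢᵃᵗ/271.7.
  K_1 = 732.2/271.7 = 2.69488, K_2 = 191.5/271.7 = 0.70482, K_3 = 172.5/271.7 = 0.63489, K_4 = 154.1/271.7 = 0.56717
Material balance + equilibrium reduce to Σ zᵢ(Kᵢ−1)/(1+V/F(Kᵢ−1)) = 0.
Feasibility: ΣzᵢKᵢ = 1.204, Σzᵢ/Kᵢ = 1.253 — both > 1, two phases present.
Iterate (Newton) starting at V/F = 0.5:
  V/F = 0.500: g = -0.0723, g' = -0.385 → V/F = 0.312
  V/F = 0.312: g = 0.0067, g' = -0.467 → V/F = 0.327
Converged at V/F = 0.327.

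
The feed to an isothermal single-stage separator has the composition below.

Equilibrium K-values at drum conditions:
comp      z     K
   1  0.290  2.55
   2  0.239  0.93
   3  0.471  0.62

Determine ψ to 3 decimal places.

ψ = 0.547

Material balance + equilibrium reduce to Σ zᵢ(Kᵢ−1)/(1+ψ(Kᵢ−1)) = 0.
Check two-phase: ΣzᵢKᵢ = 1.254 > 1 and Σzᵢ/Kᵢ = 1.130 > 1, so g(0) = 0.254 > 0 and g(1) = -0.130 < 0.
Newton–Raphson from ψ = 0.5:
  ψ = 0.500: g = 0.0149, g' = -0.326 → ψ = 0.546
  ψ = 0.546: g = 0.0003, g' = -0.314 → ψ = 0.547
Converged at ψ = 0.547.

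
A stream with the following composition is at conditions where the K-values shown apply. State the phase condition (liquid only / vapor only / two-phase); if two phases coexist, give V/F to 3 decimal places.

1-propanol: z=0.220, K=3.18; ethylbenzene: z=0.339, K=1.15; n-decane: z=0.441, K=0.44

two-phase, V/F = 0.374

ΣzᵢKᵢ = 1.283; Σzᵢ/Kᵢ = 1.366.
Both exceed 1, so a two-phase solution exists.
Material balance + equilibrium reduce to Σ zᵢ(Kᵢ−1)/(1+ψ(Kᵢ−1)) = 0.
Newton–Raphson from ψ = 0.56:
  ψ = 0.560: g = -0.0969, g' = -0.512 → ψ = 0.371
  ψ = 0.371: g = 0.0018, g' = -0.547 → ψ = 0.374
Converged at ψ = 0.374.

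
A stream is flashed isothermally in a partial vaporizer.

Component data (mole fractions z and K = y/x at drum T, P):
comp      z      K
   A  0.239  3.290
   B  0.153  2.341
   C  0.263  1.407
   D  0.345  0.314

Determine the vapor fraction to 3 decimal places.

Material balance + equilibrium reduce to Σ zᵢ(Kᵢ−1)/(1+ψ(Kᵢ−1)) = 0.
g(0) = ΣzᵢKᵢ − 1 = 0.623 and g(1) = 1 − Σzᵢ/Kᵢ = -0.424, so a root lies in (0, 1).
Newton iteration, ψ⁰ = 0.5:
  ψ = 0.500: g = 0.1067, g' = -0.777 → ψ = 0.637
  ψ = 0.637: g = -0.0023, g' = -0.827 → ψ = 0.634
Converged at ψ = 0.634.

ψ = 0.634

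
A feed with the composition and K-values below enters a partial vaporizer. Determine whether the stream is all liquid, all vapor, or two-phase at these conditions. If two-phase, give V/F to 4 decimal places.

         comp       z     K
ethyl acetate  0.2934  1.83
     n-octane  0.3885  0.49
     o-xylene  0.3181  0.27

ΣzᵢKᵢ = 0.8132; Σzᵢ/Kᵢ = 2.1313.
Since ΣzᵢKᵢ < 1 the mixture is below its bubble point — single liquid phase.

all liquid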